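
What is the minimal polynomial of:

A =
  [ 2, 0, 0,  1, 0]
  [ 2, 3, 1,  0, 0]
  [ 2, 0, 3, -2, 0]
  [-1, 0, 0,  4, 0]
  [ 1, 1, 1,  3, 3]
x^3 - 9*x^2 + 27*x - 27

The characteristic polynomial is χ_A(x) = (x - 3)^5, so the eigenvalues are known. The minimal polynomial is
  m_A(x) = Π_λ (x − λ)^{k_λ}
where k_λ is the size of the *largest* Jordan block for λ (equivalently, the smallest k with (A − λI)^k v = 0 for every generalised eigenvector v of λ).

  λ = 3: largest Jordan block has size 3, contributing (x − 3)^3

So m_A(x) = (x - 3)^3 = x^3 - 9*x^2 + 27*x - 27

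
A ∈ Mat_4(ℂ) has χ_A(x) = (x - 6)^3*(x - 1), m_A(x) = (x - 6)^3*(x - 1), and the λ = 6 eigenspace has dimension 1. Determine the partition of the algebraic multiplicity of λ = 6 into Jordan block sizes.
Block sizes for λ = 6: [3]

Step 1 — from the characteristic polynomial, algebraic multiplicity of λ = 6 is 3. From dim ker(A − (6)·I) = 1, there are exactly 1 Jordan blocks for λ = 6.
Step 2 — from the minimal polynomial, the factor (x − 6)^3 tells us the largest block for λ = 6 has size 3.
Step 3 — with total size 3, 1 blocks, and largest block 3, the block sizes (in nonincreasing order) are [3].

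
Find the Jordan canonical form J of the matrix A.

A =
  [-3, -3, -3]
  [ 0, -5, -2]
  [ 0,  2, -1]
J_2(-3) ⊕ J_1(-3)

The characteristic polynomial is
  det(x·I − A) = x^3 + 9*x^2 + 27*x + 27 = (x + 3)^3

Eigenvalues and multiplicities (the geometric multiplicity of λ is n − rank(A − λI), which equals the number of Jordan blocks for λ):
  λ = -3: algebraic multiplicity = 3, geometric multiplicity = 2

Determining the block sizes for each eigenvalue:
  λ = -3: 2 blocks summing to 3 forces exactly one block of size 2 and the rest size 1 → block sizes [2, 1]

Assembling the blocks gives a Jordan form
J =
  [-3,  1,  0]
  [ 0, -3,  0]
  [ 0,  0, -3]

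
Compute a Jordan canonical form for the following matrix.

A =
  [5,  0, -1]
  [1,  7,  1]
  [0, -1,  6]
J_3(6)

The characteristic polynomial is
  det(x·I − A) = x^3 - 18*x^2 + 108*x - 216 = (x - 6)^3

Eigenvalues and multiplicities (the geometric multiplicity of λ is n − rank(A − λI), which equals the number of Jordan blocks for λ):
  λ = 6: algebraic multiplicity = 3, geometric multiplicity = 1

Determining the block sizes for each eigenvalue:
  λ = 6: one block (gm = 1), so the single block has size am = 3 → block sizes [3]

Assembling the blocks gives a Jordan form
J =
  [6, 1, 0]
  [0, 6, 1]
  [0, 0, 6]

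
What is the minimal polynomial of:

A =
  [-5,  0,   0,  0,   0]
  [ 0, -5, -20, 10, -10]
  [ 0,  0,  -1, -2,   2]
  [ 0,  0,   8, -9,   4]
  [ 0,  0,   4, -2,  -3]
x^2 + 8*x + 15

The characteristic polynomial is χ_A(x) = (x + 3)*(x + 5)^4, so the eigenvalues are known. The minimal polynomial is
  m_A(x) = Π_λ (x − λ)^{k_λ}
where k_λ is the size of the *largest* Jordan block for λ (equivalently, the smallest k with (A − λI)^k v = 0 for every generalised eigenvector v of λ).

  λ = -5: largest Jordan block has size 1, contributing (x + 5)
  λ = -3: largest Jordan block has size 1, contributing (x + 3)

So m_A(x) = (x + 3)*(x + 5) = x^2 + 8*x + 15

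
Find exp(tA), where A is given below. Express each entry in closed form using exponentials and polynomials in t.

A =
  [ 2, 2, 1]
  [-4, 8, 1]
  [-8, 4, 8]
e^{tA} =
  [-4*t*exp(6*t) + exp(6*t), 2*t*exp(6*t), t*exp(6*t)]
  [-4*t*exp(6*t), 2*t*exp(6*t) + exp(6*t), t*exp(6*t)]
  [-8*t*exp(6*t), 4*t*exp(6*t), 2*t*exp(6*t) + exp(6*t)]

Strategy: write A = P · J · P⁻¹ where J is a Jordan canonical form, so e^{tA} = P · e^{tJ} · P⁻¹, and e^{tJ} can be computed block-by-block.

A has Jordan form
J =
  [6, 1, 0]
  [0, 6, 0]
  [0, 0, 6]
(up to reordering of blocks).

Per-block formulas:
  For a 1×1 block at λ = 6: exp(t · [6]) = [e^(6t)].
  For a 2×2 Jordan block J_2(6): exp(t · J_2(6)) = e^(6t)·(I + t·N), where N is the 2×2 nilpotent shift.

After assembling e^{tJ} and conjugating by P, we get:

e^{tA} =
  [-4*t*exp(6*t) + exp(6*t), 2*t*exp(6*t), t*exp(6*t)]
  [-4*t*exp(6*t), 2*t*exp(6*t) + exp(6*t), t*exp(6*t)]
  [-8*t*exp(6*t), 4*t*exp(6*t), 2*t*exp(6*t) + exp(6*t)]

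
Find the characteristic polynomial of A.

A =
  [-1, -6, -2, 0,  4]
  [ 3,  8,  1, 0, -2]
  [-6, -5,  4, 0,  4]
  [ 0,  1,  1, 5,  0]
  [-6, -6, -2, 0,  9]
x^5 - 25*x^4 + 250*x^3 - 1250*x^2 + 3125*x - 3125

Expanding det(x·I − A) (e.g. by cofactor expansion or by noting that A is similar to its Jordan form J, which has the same characteristic polynomial as A) gives
  χ_A(x) = x^5 - 25*x^4 + 250*x^3 - 1250*x^2 + 3125*x - 3125
which factors as (x - 5)^5. The eigenvalues (with algebraic multiplicities) are λ = 5 with multiplicity 5.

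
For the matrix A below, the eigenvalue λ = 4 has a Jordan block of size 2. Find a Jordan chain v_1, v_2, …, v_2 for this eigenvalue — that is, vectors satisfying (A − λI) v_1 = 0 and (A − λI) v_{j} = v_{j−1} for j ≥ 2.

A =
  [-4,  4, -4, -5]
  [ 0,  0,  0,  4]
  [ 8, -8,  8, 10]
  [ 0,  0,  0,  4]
A Jordan chain for λ = 4 of length 2:
v_1 = (-1, 0, 2, 0)ᵀ
v_2 = (0, 1, 0, 1)ᵀ

Let N = A − (4)·I. We want v_2 with N^2 v_2 = 0 but N^1 v_2 ≠ 0; then v_{j-1} := N · v_j for j = 2, …, 2.

Pick v_2 = (0, 1, 0, 1)ᵀ.
Then v_1 = N · v_2 = (-1, 0, 2, 0)ᵀ.

Sanity check: (A − (4)·I) v_1 = (0, 0, 0, 0)ᵀ = 0. ✓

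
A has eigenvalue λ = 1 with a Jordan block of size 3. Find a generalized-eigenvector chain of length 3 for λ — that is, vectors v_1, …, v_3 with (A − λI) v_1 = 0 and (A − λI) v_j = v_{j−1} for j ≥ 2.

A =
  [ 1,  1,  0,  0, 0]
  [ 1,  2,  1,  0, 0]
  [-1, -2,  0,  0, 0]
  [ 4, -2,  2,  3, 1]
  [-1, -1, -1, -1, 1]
A Jordan chain for λ = 1 of length 3:
v_1 = (2, 0, -2, 0, -4)ᵀ
v_2 = (1, 2, -3, 4, -2)ᵀ
v_3 = (2, 1, -1, 0, 0)ᵀ

Let N = A − (1)·I. We want v_3 with N^3 v_3 = 0 but N^2 v_3 ≠ 0; then v_{j-1} := N · v_j for j = 3, …, 2.

Pick v_3 = (2, 1, -1, 0, 0)ᵀ.
Then v_2 = N · v_3 = (1, 2, -3, 4, -2)ᵀ.
Then v_1 = N · v_2 = (2, 0, -2, 0, -4)ᵀ.

Sanity check: (A − (1)·I) v_1 = (0, 0, 0, 0, 0)ᵀ = 0. ✓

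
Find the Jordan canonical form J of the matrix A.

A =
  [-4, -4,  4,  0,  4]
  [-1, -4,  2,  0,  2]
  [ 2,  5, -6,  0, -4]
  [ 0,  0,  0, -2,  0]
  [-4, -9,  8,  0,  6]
J_3(-2) ⊕ J_1(-2) ⊕ J_1(-2)

The characteristic polynomial is
  det(x·I − A) = x^5 + 10*x^4 + 40*x^3 + 80*x^2 + 80*x + 32 = (x + 2)^5

Eigenvalues and multiplicities (the geometric multiplicity of λ is n − rank(A − λI), which equals the number of Jordan blocks for λ):
  λ = -2: algebraic multiplicity = 5, geometric multiplicity = 3

Determining the block sizes for each eigenvalue:
  λ = -2: with am = 5 and gm = 3, the partition is not yet determined (e.g. several partitions of 5 into 3 parts exist). Let N = A − (-2)·I. Computing rank(N^1) = 2, rank(N^2) = 1, rank(N^3) = 0; the number of blocks of size ≥ j is rank(N^{j−1}) − rank(N^j), giving [3, 1, 1]. So we have 1 block(s) of size 3, 2 block(s) of size 1 → block sizes [3, 1, 1]

Assembling the blocks gives a Jordan form
J =
  [-2,  1,  0,  0,  0]
  [ 0, -2,  1,  0,  0]
  [ 0,  0, -2,  0,  0]
  [ 0,  0,  0, -2,  0]
  [ 0,  0,  0,  0, -2]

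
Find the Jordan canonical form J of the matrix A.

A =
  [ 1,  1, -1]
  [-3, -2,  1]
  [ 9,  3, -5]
J_3(-2)

The characteristic polynomial is
  det(x·I − A) = x^3 + 6*x^2 + 12*x + 8 = (x + 2)^3

Eigenvalues and multiplicities (the geometric multiplicity of λ is n − rank(A − λI), which equals the number of Jordan blocks for λ):
  λ = -2: algebraic multiplicity = 3, geometric multiplicity = 1

Determining the block sizes for each eigenvalue:
  λ = -2: one block (gm = 1), so the single block has size am = 3 → block sizes [3]

Assembling the blocks gives a Jordan form
J =
  [-2,  1,  0]
  [ 0, -2,  1]
  [ 0,  0, -2]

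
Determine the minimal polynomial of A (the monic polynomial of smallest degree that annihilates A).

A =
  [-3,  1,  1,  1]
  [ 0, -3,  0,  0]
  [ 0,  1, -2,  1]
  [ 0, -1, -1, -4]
x^2 + 6*x + 9

The characteristic polynomial is χ_A(x) = (x + 3)^4, so the eigenvalues are known. The minimal polynomial is
  m_A(x) = Π_λ (x − λ)^{k_λ}
where k_λ is the size of the *largest* Jordan block for λ (equivalently, the smallest k with (A − λI)^k v = 0 for every generalised eigenvector v of λ).

  λ = -3: largest Jordan block has size 2, contributing (x + 3)^2

So m_A(x) = (x + 3)^2 = x^2 + 6*x + 9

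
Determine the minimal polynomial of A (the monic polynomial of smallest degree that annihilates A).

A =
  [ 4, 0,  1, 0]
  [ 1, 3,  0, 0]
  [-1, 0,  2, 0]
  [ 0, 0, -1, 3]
x^3 - 9*x^2 + 27*x - 27

The characteristic polynomial is χ_A(x) = (x - 3)^4, so the eigenvalues are known. The minimal polynomial is
  m_A(x) = Π_λ (x − λ)^{k_λ}
where k_λ is the size of the *largest* Jordan block for λ (equivalently, the smallest k with (A − λI)^k v = 0 for every generalised eigenvector v of λ).

  λ = 3: largest Jordan block has size 3, contributing (x − 3)^3

So m_A(x) = (x - 3)^3 = x^3 - 9*x^2 + 27*x - 27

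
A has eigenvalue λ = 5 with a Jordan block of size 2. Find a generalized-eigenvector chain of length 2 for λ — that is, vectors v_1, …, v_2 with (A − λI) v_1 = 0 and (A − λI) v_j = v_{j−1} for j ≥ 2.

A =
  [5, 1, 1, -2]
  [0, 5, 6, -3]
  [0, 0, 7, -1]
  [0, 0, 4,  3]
A Jordan chain for λ = 5 of length 2:
v_1 = (1, 0, 0, 0)ᵀ
v_2 = (0, 1, 0, 0)ᵀ

Let N = A − (5)·I. We want v_2 with N^2 v_2 = 0 but N^1 v_2 ≠ 0; then v_{j-1} := N · v_j for j = 2, …, 2.

Pick v_2 = (0, 1, 0, 0)ᵀ.
Then v_1 = N · v_2 = (1, 0, 0, 0)ᵀ.

Sanity check: (A − (5)·I) v_1 = (0, 0, 0, 0)ᵀ = 0. ✓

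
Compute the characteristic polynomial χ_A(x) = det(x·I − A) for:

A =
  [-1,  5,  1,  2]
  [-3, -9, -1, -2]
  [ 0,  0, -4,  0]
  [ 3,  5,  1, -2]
x^4 + 16*x^3 + 96*x^2 + 256*x + 256

Expanding det(x·I − A) (e.g. by cofactor expansion or by noting that A is similar to its Jordan form J, which has the same characteristic polynomial as A) gives
  χ_A(x) = x^4 + 16*x^3 + 96*x^2 + 256*x + 256
which factors as (x + 4)^4. The eigenvalues (with algebraic multiplicities) are λ = -4 with multiplicity 4.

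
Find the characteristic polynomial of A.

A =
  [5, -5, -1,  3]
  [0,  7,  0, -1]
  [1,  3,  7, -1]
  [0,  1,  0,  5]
x^4 - 24*x^3 + 216*x^2 - 864*x + 1296

Expanding det(x·I − A) (e.g. by cofactor expansion or by noting that A is similar to its Jordan form J, which has the same characteristic polynomial as A) gives
  χ_A(x) = x^4 - 24*x^3 + 216*x^2 - 864*x + 1296
which factors as (x - 6)^4. The eigenvalues (with algebraic multiplicities) are λ = 6 with multiplicity 4.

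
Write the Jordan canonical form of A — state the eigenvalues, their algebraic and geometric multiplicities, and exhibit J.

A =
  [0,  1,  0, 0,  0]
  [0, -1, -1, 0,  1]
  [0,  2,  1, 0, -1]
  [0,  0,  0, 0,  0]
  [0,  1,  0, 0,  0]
J_3(0) ⊕ J_1(0) ⊕ J_1(0)

The characteristic polynomial is
  det(x·I − A) = x^5

Eigenvalues and multiplicities (the geometric multiplicity of λ is n − rank(A − λI), which equals the number of Jordan blocks for λ):
  λ = 0: algebraic multiplicity = 5, geometric multiplicity = 3

Determining the block sizes for each eigenvalue:
  λ = 0: with am = 5 and gm = 3, the partition is not yet determined (e.g. several partitions of 5 into 3 parts exist). Let N = A − (0)·I. Computing rank(N^1) = 2, rank(N^2) = 1, rank(N^3) = 0; the number of blocks of size ≥ j is rank(N^{j−1}) − rank(N^j), giving [3, 1, 1]. So we have 1 block(s) of size 3, 2 block(s) of size 1 → block sizes [3, 1, 1]

Assembling the blocks gives a Jordan form
J =
  [0, 1, 0, 0, 0]
  [0, 0, 1, 0, 0]
  [0, 0, 0, 0, 0]
  [0, 0, 0, 0, 0]
  [0, 0, 0, 0, 0]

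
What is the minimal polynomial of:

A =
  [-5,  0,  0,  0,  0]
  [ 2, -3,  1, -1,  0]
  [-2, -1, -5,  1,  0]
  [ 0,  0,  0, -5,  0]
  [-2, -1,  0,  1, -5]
x^3 + 13*x^2 + 56*x + 80

The characteristic polynomial is χ_A(x) = (x + 4)^2*(x + 5)^3, so the eigenvalues are known. The minimal polynomial is
  m_A(x) = Π_λ (x − λ)^{k_λ}
where k_λ is the size of the *largest* Jordan block for λ (equivalently, the smallest k with (A − λI)^k v = 0 for every generalised eigenvector v of λ).

  λ = -5: largest Jordan block has size 1, contributing (x + 5)
  λ = -4: largest Jordan block has size 2, contributing (x + 4)^2

So m_A(x) = (x + 4)^2*(x + 5) = x^3 + 13*x^2 + 56*x + 80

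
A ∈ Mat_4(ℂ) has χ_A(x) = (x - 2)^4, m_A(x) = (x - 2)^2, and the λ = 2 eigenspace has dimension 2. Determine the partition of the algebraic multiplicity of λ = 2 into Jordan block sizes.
Block sizes for λ = 2: [2, 2]

Step 1 — from the characteristic polynomial, algebraic multiplicity of λ = 2 is 4. From dim ker(A − (2)·I) = 2, there are exactly 2 Jordan blocks for λ = 2.
Step 2 — from the minimal polynomial, the factor (x − 2)^2 tells us the largest block for λ = 2 has size 2.
Step 3 — with total size 4, 2 blocks, and largest block 2, the block sizes (in nonincreasing order) are [2, 2].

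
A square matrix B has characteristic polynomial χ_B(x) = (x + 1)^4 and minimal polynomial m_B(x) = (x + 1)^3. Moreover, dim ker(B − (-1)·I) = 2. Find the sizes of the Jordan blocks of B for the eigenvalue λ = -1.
Block sizes for λ = -1: [3, 1]

Step 1 — from the characteristic polynomial, algebraic multiplicity of λ = -1 is 4. From dim ker(B − (-1)·I) = 2, there are exactly 2 Jordan blocks for λ = -1.
Step 2 — from the minimal polynomial, the factor (x + 1)^3 tells us the largest block for λ = -1 has size 3.
Step 3 — with total size 4, 2 blocks, and largest block 3, the block sizes (in nonincreasing order) are [3, 1].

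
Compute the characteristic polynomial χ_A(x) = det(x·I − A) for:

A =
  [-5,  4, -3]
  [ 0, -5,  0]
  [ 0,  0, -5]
x^3 + 15*x^2 + 75*x + 125

Expanding det(x·I − A) (e.g. by cofactor expansion or by noting that A is similar to its Jordan form J, which has the same characteristic polynomial as A) gives
  χ_A(x) = x^3 + 15*x^2 + 75*x + 125
which factors as (x + 5)^3. The eigenvalues (with algebraic multiplicities) are λ = -5 with multiplicity 3.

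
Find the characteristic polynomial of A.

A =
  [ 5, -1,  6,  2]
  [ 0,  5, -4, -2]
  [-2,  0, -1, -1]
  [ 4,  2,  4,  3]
x^4 - 12*x^3 + 54*x^2 - 108*x + 81

Expanding det(x·I − A) (e.g. by cofactor expansion or by noting that A is similar to its Jordan form J, which has the same characteristic polynomial as A) gives
  χ_A(x) = x^4 - 12*x^3 + 54*x^2 - 108*x + 81
which factors as (x - 3)^4. The eigenvalues (with algebraic multiplicities) are λ = 3 with multiplicity 4.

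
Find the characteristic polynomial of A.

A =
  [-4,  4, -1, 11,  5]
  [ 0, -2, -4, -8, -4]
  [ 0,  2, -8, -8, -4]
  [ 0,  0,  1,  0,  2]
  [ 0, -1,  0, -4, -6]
x^5 + 20*x^4 + 160*x^3 + 640*x^2 + 1280*x + 1024

Expanding det(x·I − A) (e.g. by cofactor expansion or by noting that A is similar to its Jordan form J, which has the same characteristic polynomial as A) gives
  χ_A(x) = x^5 + 20*x^4 + 160*x^3 + 640*x^2 + 1280*x + 1024
which factors as (x + 4)^5. The eigenvalues (with algebraic multiplicities) are λ = -4 with multiplicity 5.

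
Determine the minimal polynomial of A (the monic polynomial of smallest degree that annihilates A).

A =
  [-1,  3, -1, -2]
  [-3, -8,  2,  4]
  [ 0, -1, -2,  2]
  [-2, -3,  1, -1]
x^3 + 9*x^2 + 27*x + 27

The characteristic polynomial is χ_A(x) = (x + 3)^4, so the eigenvalues are known. The minimal polynomial is
  m_A(x) = Π_λ (x − λ)^{k_λ}
where k_λ is the size of the *largest* Jordan block for λ (equivalently, the smallest k with (A − λI)^k v = 0 for every generalised eigenvector v of λ).

  λ = -3: largest Jordan block has size 3, contributing (x + 3)^3

So m_A(x) = (x + 3)^3 = x^3 + 9*x^2 + 27*x + 27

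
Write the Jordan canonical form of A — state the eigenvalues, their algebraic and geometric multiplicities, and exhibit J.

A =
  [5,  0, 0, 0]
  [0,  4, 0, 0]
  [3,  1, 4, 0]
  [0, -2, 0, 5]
J_2(4) ⊕ J_1(5) ⊕ J_1(5)

The characteristic polynomial is
  det(x·I − A) = x^4 - 18*x^3 + 121*x^2 - 360*x + 400 = (x - 5)^2*(x - 4)^2

Eigenvalues and multiplicities (the geometric multiplicity of λ is n − rank(A − λI), which equals the number of Jordan blocks for λ):
  λ = 4: algebraic multiplicity = 2, geometric multiplicity = 1
  λ = 5: algebraic multiplicity = 2, geometric multiplicity = 2

Determining the block sizes for each eigenvalue:
  λ = 4: one block (gm = 1), so the single block has size am = 2 → block sizes [2]
  λ = 5: gm = am = 2, so every block has size 1 → block sizes [1, 1]

Assembling the blocks gives a Jordan form
J =
  [4, 1, 0, 0]
  [0, 4, 0, 0]
  [0, 0, 5, 0]
  [0, 0, 0, 5]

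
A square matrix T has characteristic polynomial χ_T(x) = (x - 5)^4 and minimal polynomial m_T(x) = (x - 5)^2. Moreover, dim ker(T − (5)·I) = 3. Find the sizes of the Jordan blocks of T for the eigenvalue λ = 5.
Block sizes for λ = 5: [2, 1, 1]

Step 1 — from the characteristic polynomial, algebraic multiplicity of λ = 5 is 4. From dim ker(T − (5)·I) = 3, there are exactly 3 Jordan blocks for λ = 5.
Step 2 — from the minimal polynomial, the factor (x − 5)^2 tells us the largest block for λ = 5 has size 2.
Step 3 — with total size 4, 3 blocks, and largest block 2, the block sizes (in nonincreasing order) are [2, 1, 1].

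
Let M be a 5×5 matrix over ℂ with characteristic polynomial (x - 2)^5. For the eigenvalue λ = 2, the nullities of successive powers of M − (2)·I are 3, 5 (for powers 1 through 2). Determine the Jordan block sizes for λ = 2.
Block sizes for λ = 2: [2, 2, 1]

From the dimensions of kernels of powers, the number of Jordan blocks of size at least j is d_j − d_{j−1} where d_j = dim ker(N^j) (with d_0 = 0). Computing the differences gives [3, 2].
The number of blocks of size exactly k is (#blocks of size ≥ k) − (#blocks of size ≥ k + 1), so the partition is: 1 block(s) of size 1, 2 block(s) of size 2.
In nonincreasing order the block sizes are [2, 2, 1].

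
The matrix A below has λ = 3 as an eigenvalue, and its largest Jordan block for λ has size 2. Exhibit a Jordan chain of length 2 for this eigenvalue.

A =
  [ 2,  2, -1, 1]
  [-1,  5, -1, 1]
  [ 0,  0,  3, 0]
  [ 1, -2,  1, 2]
A Jordan chain for λ = 3 of length 2:
v_1 = (-1, -1, 0, 1)ᵀ
v_2 = (1, 0, 0, 0)ᵀ

Let N = A − (3)·I. We want v_2 with N^2 v_2 = 0 but N^1 v_2 ≠ 0; then v_{j-1} := N · v_j for j = 2, …, 2.

Pick v_2 = (1, 0, 0, 0)ᵀ.
Then v_1 = N · v_2 = (-1, -1, 0, 1)ᵀ.

Sanity check: (A − (3)·I) v_1 = (0, 0, 0, 0)ᵀ = 0. ✓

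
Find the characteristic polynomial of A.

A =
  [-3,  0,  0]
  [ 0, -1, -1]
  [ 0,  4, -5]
x^3 + 9*x^2 + 27*x + 27

Expanding det(x·I − A) (e.g. by cofactor expansion or by noting that A is similar to its Jordan form J, which has the same characteristic polynomial as A) gives
  χ_A(x) = x^3 + 9*x^2 + 27*x + 27
which factors as (x + 3)^3. The eigenvalues (with algebraic multiplicities) are λ = -3 with multiplicity 3.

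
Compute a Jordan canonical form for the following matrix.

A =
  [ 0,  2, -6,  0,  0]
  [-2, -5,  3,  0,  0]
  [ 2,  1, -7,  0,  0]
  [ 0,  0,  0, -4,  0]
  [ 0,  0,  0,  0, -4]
J_2(-4) ⊕ J_1(-4) ⊕ J_1(-4) ⊕ J_1(-4)

The characteristic polynomial is
  det(x·I − A) = x^5 + 20*x^4 + 160*x^3 + 640*x^2 + 1280*x + 1024 = (x + 4)^5

Eigenvalues and multiplicities (the geometric multiplicity of λ is n − rank(A − λI), which equals the number of Jordan blocks for λ):
  λ = -4: algebraic multiplicity = 5, geometric multiplicity = 4

Determining the block sizes for each eigenvalue:
  λ = -4: 4 blocks summing to 5 forces exactly one block of size 2 and the rest size 1 → block sizes [2, 1, 1, 1]

Assembling the blocks gives a Jordan form
J =
  [-4,  1,  0,  0,  0]
  [ 0, -4,  0,  0,  0]
  [ 0,  0, -4,  0,  0]
  [ 0,  0,  0, -4,  0]
  [ 0,  0,  0,  0, -4]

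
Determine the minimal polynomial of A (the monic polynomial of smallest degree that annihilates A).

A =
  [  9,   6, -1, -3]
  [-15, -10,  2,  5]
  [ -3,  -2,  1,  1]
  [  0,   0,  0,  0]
x^3

The characteristic polynomial is χ_A(x) = x^4, so the eigenvalues are known. The minimal polynomial is
  m_A(x) = Π_λ (x − λ)^{k_λ}
where k_λ is the size of the *largest* Jordan block for λ (equivalently, the smallest k with (A − λI)^k v = 0 for every generalised eigenvector v of λ).

  λ = 0: largest Jordan block has size 3, contributing (x − 0)^3

So m_A(x) = x^3 = x^3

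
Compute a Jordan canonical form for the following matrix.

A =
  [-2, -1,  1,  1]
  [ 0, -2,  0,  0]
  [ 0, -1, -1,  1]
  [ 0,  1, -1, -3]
J_2(-2) ⊕ J_1(-2) ⊕ J_1(-2)

The characteristic polynomial is
  det(x·I − A) = x^4 + 8*x^3 + 24*x^2 + 32*x + 16 = (x + 2)^4

Eigenvalues and multiplicities (the geometric multiplicity of λ is n − rank(A − λI), which equals the number of Jordan blocks for λ):
  λ = -2: algebraic multiplicity = 4, geometric multiplicity = 3

Determining the block sizes for each eigenvalue:
  λ = -2: 3 blocks summing to 4 forces exactly one block of size 2 and the rest size 1 → block sizes [2, 1, 1]

Assembling the blocks gives a Jordan form
J =
  [-2,  1,  0,  0]
  [ 0, -2,  0,  0]
  [ 0,  0, -2,  0]
  [ 0,  0,  0, -2]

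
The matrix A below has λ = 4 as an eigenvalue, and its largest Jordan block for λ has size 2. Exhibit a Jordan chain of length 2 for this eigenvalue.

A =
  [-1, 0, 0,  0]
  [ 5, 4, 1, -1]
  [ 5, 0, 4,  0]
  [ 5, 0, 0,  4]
A Jordan chain for λ = 4 of length 2:
v_1 = (0, 1, 0, 0)ᵀ
v_2 = (0, 0, 1, 0)ᵀ

Let N = A − (4)·I. We want v_2 with N^2 v_2 = 0 but N^1 v_2 ≠ 0; then v_{j-1} := N · v_j for j = 2, …, 2.

Pick v_2 = (0, 0, 1, 0)ᵀ.
Then v_1 = N · v_2 = (0, 1, 0, 0)ᵀ.

Sanity check: (A − (4)·I) v_1 = (0, 0, 0, 0)ᵀ = 0. ✓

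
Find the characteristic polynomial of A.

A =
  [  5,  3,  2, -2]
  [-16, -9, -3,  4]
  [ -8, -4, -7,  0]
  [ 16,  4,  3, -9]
x^4 + 20*x^3 + 150*x^2 + 500*x + 625

Expanding det(x·I − A) (e.g. by cofactor expansion or by noting that A is similar to its Jordan form J, which has the same characteristic polynomial as A) gives
  χ_A(x) = x^4 + 20*x^3 + 150*x^2 + 500*x + 625
which factors as (x + 5)^4. The eigenvalues (with algebraic multiplicities) are λ = -5 with multiplicity 4.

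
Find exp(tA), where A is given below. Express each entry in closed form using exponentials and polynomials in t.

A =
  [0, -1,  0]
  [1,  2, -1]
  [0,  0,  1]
e^{tA} =
  [-t*exp(t) + exp(t), -t*exp(t), t^2*exp(t)/2]
  [t*exp(t), t*exp(t) + exp(t), -t^2*exp(t)/2 - t*exp(t)]
  [0, 0, exp(t)]

Strategy: write A = P · J · P⁻¹ where J is a Jordan canonical form, so e^{tA} = P · e^{tJ} · P⁻¹, and e^{tJ} can be computed block-by-block.

A has Jordan form
J =
  [1, 1, 0]
  [0, 1, 1]
  [0, 0, 1]
(up to reordering of blocks).

Per-block formulas:
  For a 3×3 Jordan block J_3(1): exp(t · J_3(1)) = e^(1t)·(I + t·N + (t^2/2)·N^2), where N is the 3×3 nilpotent shift.

After assembling e^{tJ} and conjugating by P, we get:

e^{tA} =
  [-t*exp(t) + exp(t), -t*exp(t), t^2*exp(t)/2]
  [t*exp(t), t*exp(t) + exp(t), -t^2*exp(t)/2 - t*exp(t)]
  [0, 0, exp(t)]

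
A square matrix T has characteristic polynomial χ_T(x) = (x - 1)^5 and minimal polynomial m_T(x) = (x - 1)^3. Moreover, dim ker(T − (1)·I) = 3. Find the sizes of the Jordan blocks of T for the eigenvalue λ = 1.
Block sizes for λ = 1: [3, 1, 1]

Step 1 — from the characteristic polynomial, algebraic multiplicity of λ = 1 is 5. From dim ker(T − (1)·I) = 3, there are exactly 3 Jordan blocks for λ = 1.
Step 2 — from the minimal polynomial, the factor (x − 1)^3 tells us the largest block for λ = 1 has size 3.
Step 3 — with total size 5, 3 blocks, and largest block 3, the block sizes (in nonincreasing order) are [3, 1, 1].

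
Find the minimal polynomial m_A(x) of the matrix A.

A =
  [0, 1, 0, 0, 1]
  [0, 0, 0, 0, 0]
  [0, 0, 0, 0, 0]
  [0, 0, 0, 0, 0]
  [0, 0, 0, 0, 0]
x^2

The characteristic polynomial is χ_A(x) = x^5, so the eigenvalues are known. The minimal polynomial is
  m_A(x) = Π_λ (x − λ)^{k_λ}
where k_λ is the size of the *largest* Jordan block for λ (equivalently, the smallest k with (A − λI)^k v = 0 for every generalised eigenvector v of λ).

  λ = 0: largest Jordan block has size 2, contributing (x − 0)^2

So m_A(x) = x^2 = x^2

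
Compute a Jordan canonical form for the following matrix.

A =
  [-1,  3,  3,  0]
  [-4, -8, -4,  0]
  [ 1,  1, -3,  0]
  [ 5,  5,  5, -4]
J_2(-4) ⊕ J_1(-4) ⊕ J_1(-4)

The characteristic polynomial is
  det(x·I − A) = x^4 + 16*x^3 + 96*x^2 + 256*x + 256 = (x + 4)^4

Eigenvalues and multiplicities (the geometric multiplicity of λ is n − rank(A − λI), which equals the number of Jordan blocks for λ):
  λ = -4: algebraic multiplicity = 4, geometric multiplicity = 3

Determining the block sizes for each eigenvalue:
  λ = -4: 3 blocks summing to 4 forces exactly one block of size 2 and the rest size 1 → block sizes [2, 1, 1]

Assembling the blocks gives a Jordan form
J =
  [-4,  1,  0,  0]
  [ 0, -4,  0,  0]
  [ 0,  0, -4,  0]
  [ 0,  0,  0, -4]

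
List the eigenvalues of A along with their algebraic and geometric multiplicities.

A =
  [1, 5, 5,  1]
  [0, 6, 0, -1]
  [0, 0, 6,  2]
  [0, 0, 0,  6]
λ = 1: alg = 1, geom = 1; λ = 6: alg = 3, geom = 2

Step 1 — factor the characteristic polynomial to read off the algebraic multiplicities:
  χ_A(x) = (x - 6)^3*(x - 1)

Step 2 — compute geometric multiplicities via the rank-nullity identity g(λ) = n − rank(A − λI):
  rank(A − (1)·I) = 3, so dim ker(A − (1)·I) = n − 3 = 1
  rank(A − (6)·I) = 2, so dim ker(A − (6)·I) = n − 2 = 2

Summary:
  λ = 1: algebraic multiplicity = 1, geometric multiplicity = 1
  λ = 6: algebraic multiplicity = 3, geometric multiplicity = 2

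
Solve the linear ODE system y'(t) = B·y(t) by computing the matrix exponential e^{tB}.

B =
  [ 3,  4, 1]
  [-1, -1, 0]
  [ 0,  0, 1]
e^{tB} =
  [2*t*exp(t) + exp(t), 4*t*exp(t), t^2*exp(t) + t*exp(t)]
  [-t*exp(t), -2*t*exp(t) + exp(t), -t^2*exp(t)/2]
  [0, 0, exp(t)]

Strategy: write B = P · J · P⁻¹ where J is a Jordan canonical form, so e^{tB} = P · e^{tJ} · P⁻¹, and e^{tJ} can be computed block-by-block.

B has Jordan form
J =
  [1, 1, 0]
  [0, 1, 1]
  [0, 0, 1]
(up to reordering of blocks).

Per-block formulas:
  For a 3×3 Jordan block J_3(1): exp(t · J_3(1)) = e^(1t)·(I + t·N + (t^2/2)·N^2), where N is the 3×3 nilpotent shift.

After assembling e^{tJ} and conjugating by P, we get:

e^{tB} =
  [2*t*exp(t) + exp(t), 4*t*exp(t), t^2*exp(t) + t*exp(t)]
  [-t*exp(t), -2*t*exp(t) + exp(t), -t^2*exp(t)/2]
  [0, 0, exp(t)]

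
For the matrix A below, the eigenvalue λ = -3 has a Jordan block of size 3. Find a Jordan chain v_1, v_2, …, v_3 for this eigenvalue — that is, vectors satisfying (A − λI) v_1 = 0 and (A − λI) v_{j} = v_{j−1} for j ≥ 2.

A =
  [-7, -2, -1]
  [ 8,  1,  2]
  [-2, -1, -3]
A Jordan chain for λ = -3 of length 3:
v_1 = (2, -4, 0)ᵀ
v_2 = (-4, 8, -2)ᵀ
v_3 = (1, 0, 0)ᵀ

Let N = A − (-3)·I. We want v_3 with N^3 v_3 = 0 but N^2 v_3 ≠ 0; then v_{j-1} := N · v_j for j = 3, …, 2.

Pick v_3 = (1, 0, 0)ᵀ.
Then v_2 = N · v_3 = (-4, 8, -2)ᵀ.
Then v_1 = N · v_2 = (2, -4, 0)ᵀ.

Sanity check: (A − (-3)·I) v_1 = (0, 0, 0)ᵀ = 0. ✓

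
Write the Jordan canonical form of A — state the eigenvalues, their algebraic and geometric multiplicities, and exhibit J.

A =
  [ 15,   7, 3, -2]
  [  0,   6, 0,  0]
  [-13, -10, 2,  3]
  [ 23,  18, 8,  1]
J_3(6) ⊕ J_1(6)

The characteristic polynomial is
  det(x·I − A) = x^4 - 24*x^3 + 216*x^2 - 864*x + 1296 = (x - 6)^4

Eigenvalues and multiplicities (the geometric multiplicity of λ is n − rank(A − λI), which equals the number of Jordan blocks for λ):
  λ = 6: algebraic multiplicity = 4, geometric multiplicity = 2

Determining the block sizes for each eigenvalue:
  λ = 6: with am = 4 and gm = 2, the partition is not yet determined (e.g. several partitions of 4 into 2 parts exist). Let N = A − (6)·I. Computing rank(N^1) = 2, rank(N^2) = 1, rank(N^3) = 0; the number of blocks of size ≥ j is rank(N^{j−1}) − rank(N^j), giving [2, 1, 1]. So we have 1 block(s) of size 3, 1 block(s) of size 1 → block sizes [3, 1]

Assembling the blocks gives a Jordan form
J =
  [6, 1, 0, 0]
  [0, 6, 1, 0]
  [0, 0, 6, 0]
  [0, 0, 0, 6]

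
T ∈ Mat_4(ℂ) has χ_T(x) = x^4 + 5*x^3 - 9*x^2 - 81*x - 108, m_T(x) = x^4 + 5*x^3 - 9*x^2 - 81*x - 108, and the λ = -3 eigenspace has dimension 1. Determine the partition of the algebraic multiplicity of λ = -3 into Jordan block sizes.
Block sizes for λ = -3: [3]

Step 1 — from the characteristic polynomial, algebraic multiplicity of λ = -3 is 3. From dim ker(T − (-3)·I) = 1, there are exactly 1 Jordan blocks for λ = -3.
Step 2 — from the minimal polynomial, the factor (x + 3)^3 tells us the largest block for λ = -3 has size 3.
Step 3 — with total size 3, 1 blocks, and largest block 3, the block sizes (in nonincreasing order) are [3].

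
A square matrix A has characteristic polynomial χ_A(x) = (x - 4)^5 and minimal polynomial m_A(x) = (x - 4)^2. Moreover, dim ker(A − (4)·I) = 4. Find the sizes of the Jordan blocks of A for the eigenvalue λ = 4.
Block sizes for λ = 4: [2, 1, 1, 1]

Step 1 — from the characteristic polynomial, algebraic multiplicity of λ = 4 is 5. From dim ker(A − (4)·I) = 4, there are exactly 4 Jordan blocks for λ = 4.
Step 2 — from the minimal polynomial, the factor (x − 4)^2 tells us the largest block for λ = 4 has size 2.
Step 3 — with total size 5, 4 blocks, and largest block 2, the block sizes (in nonincreasing order) are [2, 1, 1, 1].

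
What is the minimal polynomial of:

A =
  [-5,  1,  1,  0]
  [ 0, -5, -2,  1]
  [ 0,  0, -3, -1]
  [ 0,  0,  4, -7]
x^2 + 10*x + 25

The characteristic polynomial is χ_A(x) = (x + 5)^4, so the eigenvalues are known. The minimal polynomial is
  m_A(x) = Π_λ (x − λ)^{k_λ}
where k_λ is the size of the *largest* Jordan block for λ (equivalently, the smallest k with (A − λI)^k v = 0 for every generalised eigenvector v of λ).

  λ = -5: largest Jordan block has size 2, contributing (x + 5)^2

So m_A(x) = (x + 5)^2 = x^2 + 10*x + 25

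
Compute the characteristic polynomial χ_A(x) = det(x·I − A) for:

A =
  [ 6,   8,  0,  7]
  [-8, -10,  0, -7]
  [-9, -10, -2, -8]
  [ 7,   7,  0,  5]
x^4 + x^3 - 18*x^2 - 52*x - 40

Expanding det(x·I − A) (e.g. by cofactor expansion or by noting that A is similar to its Jordan form J, which has the same characteristic polynomial as A) gives
  χ_A(x) = x^4 + x^3 - 18*x^2 - 52*x - 40
which factors as (x - 5)*(x + 2)^3. The eigenvalues (with algebraic multiplicities) are λ = -2 with multiplicity 3, λ = 5 with multiplicity 1.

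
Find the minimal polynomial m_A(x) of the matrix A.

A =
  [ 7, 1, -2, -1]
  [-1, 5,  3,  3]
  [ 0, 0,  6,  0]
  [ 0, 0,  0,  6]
x^3 - 18*x^2 + 108*x - 216

The characteristic polynomial is χ_A(x) = (x - 6)^4, so the eigenvalues are known. The minimal polynomial is
  m_A(x) = Π_λ (x − λ)^{k_λ}
where k_λ is the size of the *largest* Jordan block for λ (equivalently, the smallest k with (A − λI)^k v = 0 for every generalised eigenvector v of λ).

  λ = 6: largest Jordan block has size 3, contributing (x − 6)^3

So m_A(x) = (x - 6)^3 = x^3 - 18*x^2 + 108*x - 216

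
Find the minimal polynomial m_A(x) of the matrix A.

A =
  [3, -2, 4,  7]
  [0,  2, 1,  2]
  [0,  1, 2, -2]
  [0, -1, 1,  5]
x^3 - 9*x^2 + 27*x - 27

The characteristic polynomial is χ_A(x) = (x - 3)^4, so the eigenvalues are known. The minimal polynomial is
  m_A(x) = Π_λ (x − λ)^{k_λ}
where k_λ is the size of the *largest* Jordan block for λ (equivalently, the smallest k with (A − λI)^k v = 0 for every generalised eigenvector v of λ).

  λ = 3: largest Jordan block has size 3, contributing (x − 3)^3

So m_A(x) = (x - 3)^3 = x^3 - 9*x^2 + 27*x - 27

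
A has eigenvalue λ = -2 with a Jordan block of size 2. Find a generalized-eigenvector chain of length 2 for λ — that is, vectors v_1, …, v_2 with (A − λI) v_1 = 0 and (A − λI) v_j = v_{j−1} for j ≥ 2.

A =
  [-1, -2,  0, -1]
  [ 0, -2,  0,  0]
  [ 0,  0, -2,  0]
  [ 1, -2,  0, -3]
A Jordan chain for λ = -2 of length 2:
v_1 = (1, 0, 0, 1)ᵀ
v_2 = (1, 0, 0, 0)ᵀ

Let N = A − (-2)·I. We want v_2 with N^2 v_2 = 0 but N^1 v_2 ≠ 0; then v_{j-1} := N · v_j for j = 2, …, 2.

Pick v_2 = (1, 0, 0, 0)ᵀ.
Then v_1 = N · v_2 = (1, 0, 0, 1)ᵀ.

Sanity check: (A − (-2)·I) v_1 = (0, 0, 0, 0)ᵀ = 0. ✓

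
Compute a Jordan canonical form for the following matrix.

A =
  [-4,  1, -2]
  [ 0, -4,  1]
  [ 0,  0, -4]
J_3(-4)

The characteristic polynomial is
  det(x·I − A) = x^3 + 12*x^2 + 48*x + 64 = (x + 4)^3

Eigenvalues and multiplicities (the geometric multiplicity of λ is n − rank(A − λI), which equals the number of Jordan blocks for λ):
  λ = -4: algebraic multiplicity = 3, geometric multiplicity = 1

Determining the block sizes for each eigenvalue:
  λ = -4: one block (gm = 1), so the single block has size am = 3 → block sizes [3]

Assembling the blocks gives a Jordan form
J =
  [-4,  1,  0]
  [ 0, -4,  1]
  [ 0,  0, -4]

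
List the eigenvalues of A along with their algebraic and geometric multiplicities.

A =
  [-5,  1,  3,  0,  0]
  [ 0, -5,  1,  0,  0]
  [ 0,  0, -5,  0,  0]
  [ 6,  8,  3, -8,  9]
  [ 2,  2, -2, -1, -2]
λ = -5: alg = 5, geom = 2

Step 1 — factor the characteristic polynomial to read off the algebraic multiplicities:
  χ_A(x) = (x + 5)^5

Step 2 — compute geometric multiplicities via the rank-nullity identity g(λ) = n − rank(A − λI):
  rank(A − (-5)·I) = 3, so dim ker(A − (-5)·I) = n − 3 = 2

Summary:
  λ = -5: algebraic multiplicity = 5, geometric multiplicity = 2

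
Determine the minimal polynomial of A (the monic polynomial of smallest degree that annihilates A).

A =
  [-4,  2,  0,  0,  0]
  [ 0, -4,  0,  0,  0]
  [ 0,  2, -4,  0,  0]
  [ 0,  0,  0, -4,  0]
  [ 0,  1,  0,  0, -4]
x^2 + 8*x + 16

The characteristic polynomial is χ_A(x) = (x + 4)^5, so the eigenvalues are known. The minimal polynomial is
  m_A(x) = Π_λ (x − λ)^{k_λ}
where k_λ is the size of the *largest* Jordan block for λ (equivalently, the smallest k with (A − λI)^k v = 0 for every generalised eigenvector v of λ).

  λ = -4: largest Jordan block has size 2, contributing (x + 4)^2

So m_A(x) = (x + 4)^2 = x^2 + 8*x + 16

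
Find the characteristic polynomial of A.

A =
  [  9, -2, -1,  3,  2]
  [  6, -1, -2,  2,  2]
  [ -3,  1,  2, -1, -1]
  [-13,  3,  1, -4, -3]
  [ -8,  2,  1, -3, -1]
x^5 - 5*x^4 + 10*x^3 - 10*x^2 + 5*x - 1

Expanding det(x·I − A) (e.g. by cofactor expansion or by noting that A is similar to its Jordan form J, which has the same characteristic polynomial as A) gives
  χ_A(x) = x^5 - 5*x^4 + 10*x^3 - 10*x^2 + 5*x - 1
which factors as (x - 1)^5. The eigenvalues (with algebraic multiplicities) are λ = 1 with multiplicity 5.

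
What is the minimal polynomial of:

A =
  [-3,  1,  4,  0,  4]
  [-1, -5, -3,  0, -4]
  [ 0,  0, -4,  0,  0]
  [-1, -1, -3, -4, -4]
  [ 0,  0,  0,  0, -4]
x^3 + 12*x^2 + 48*x + 64

The characteristic polynomial is χ_A(x) = (x + 4)^5, so the eigenvalues are known. The minimal polynomial is
  m_A(x) = Π_λ (x − λ)^{k_λ}
where k_λ is the size of the *largest* Jordan block for λ (equivalently, the smallest k with (A − λI)^k v = 0 for every generalised eigenvector v of λ).

  λ = -4: largest Jordan block has size 3, contributing (x + 4)^3

So m_A(x) = (x + 4)^3 = x^3 + 12*x^2 + 48*x + 64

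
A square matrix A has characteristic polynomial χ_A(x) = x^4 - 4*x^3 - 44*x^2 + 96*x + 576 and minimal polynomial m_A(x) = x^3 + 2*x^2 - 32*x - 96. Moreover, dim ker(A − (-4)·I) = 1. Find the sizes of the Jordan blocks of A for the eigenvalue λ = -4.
Block sizes for λ = -4: [2]

Step 1 — from the characteristic polynomial, algebraic multiplicity of λ = -4 is 2. From dim ker(A − (-4)·I) = 1, there are exactly 1 Jordan blocks for λ = -4.
Step 2 — from the minimal polynomial, the factor (x + 4)^2 tells us the largest block for λ = -4 has size 2.
Step 3 — with total size 2, 1 blocks, and largest block 2, the block sizes (in nonincreasing order) are [2].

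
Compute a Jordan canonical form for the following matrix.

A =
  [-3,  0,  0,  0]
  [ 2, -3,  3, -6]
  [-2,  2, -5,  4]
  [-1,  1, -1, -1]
J_3(-3) ⊕ J_1(-3)

The characteristic polynomial is
  det(x·I − A) = x^4 + 12*x^3 + 54*x^2 + 108*x + 81 = (x + 3)^4

Eigenvalues and multiplicities (the geometric multiplicity of λ is n − rank(A − λI), which equals the number of Jordan blocks for λ):
  λ = -3: algebraic multiplicity = 4, geometric multiplicity = 2

Determining the block sizes for each eigenvalue:
  λ = -3: with am = 4 and gm = 2, the partition is not yet determined (e.g. several partitions of 4 into 2 parts exist). Let N = A − (-3)·I. Computing rank(N^1) = 2, rank(N^2) = 1, rank(N^3) = 0; the number of blocks of size ≥ j is rank(N^{j−1}) − rank(N^j), giving [2, 1, 1]. So we have 1 block(s) of size 3, 1 block(s) of size 1 → block sizes [3, 1]

Assembling the blocks gives a Jordan form
J =
  [-3,  1,  0,  0]
  [ 0, -3,  1,  0]
  [ 0,  0, -3,  0]
  [ 0,  0,  0, -3]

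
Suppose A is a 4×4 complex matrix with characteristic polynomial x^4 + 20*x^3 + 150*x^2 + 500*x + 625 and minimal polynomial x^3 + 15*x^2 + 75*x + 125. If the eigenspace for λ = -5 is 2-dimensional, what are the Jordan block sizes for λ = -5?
Block sizes for λ = -5: [3, 1]

Step 1 — from the characteristic polynomial, algebraic multiplicity of λ = -5 is 4. From dim ker(A − (-5)·I) = 2, there are exactly 2 Jordan blocks for λ = -5.
Step 2 — from the minimal polynomial, the factor (x + 5)^3 tells us the largest block for λ = -5 has size 3.
Step 3 — with total size 4, 2 blocks, and largest block 3, the block sizes (in nonincreasing order) are [3, 1].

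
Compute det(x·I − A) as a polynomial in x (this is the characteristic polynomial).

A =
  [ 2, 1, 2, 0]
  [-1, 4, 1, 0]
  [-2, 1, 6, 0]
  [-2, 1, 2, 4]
x^4 - 16*x^3 + 96*x^2 - 256*x + 256

Expanding det(x·I − A) (e.g. by cofactor expansion or by noting that A is similar to its Jordan form J, which has the same characteristic polynomial as A) gives
  χ_A(x) = x^4 - 16*x^3 + 96*x^2 - 256*x + 256
which factors as (x - 4)^4. The eigenvalues (with algebraic multiplicities) are λ = 4 with multiplicity 4.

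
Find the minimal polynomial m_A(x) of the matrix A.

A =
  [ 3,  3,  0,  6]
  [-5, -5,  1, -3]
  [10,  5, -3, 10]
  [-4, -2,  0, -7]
x^3 + 9*x^2 + 27*x + 27

The characteristic polynomial is χ_A(x) = (x + 3)^4, so the eigenvalues are known. The minimal polynomial is
  m_A(x) = Π_λ (x − λ)^{k_λ}
where k_λ is the size of the *largest* Jordan block for λ (equivalently, the smallest k with (A − λI)^k v = 0 for every generalised eigenvector v of λ).

  λ = -3: largest Jordan block has size 3, contributing (x + 3)^3

So m_A(x) = (x + 3)^3 = x^3 + 9*x^2 + 27*x + 27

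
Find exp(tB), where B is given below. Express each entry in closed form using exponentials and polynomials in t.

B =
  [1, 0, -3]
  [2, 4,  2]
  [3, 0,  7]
e^{tB} =
  [-3*t*exp(4*t) + exp(4*t), 0, -3*t*exp(4*t)]
  [2*t*exp(4*t), exp(4*t), 2*t*exp(4*t)]
  [3*t*exp(4*t), 0, 3*t*exp(4*t) + exp(4*t)]

Strategy: write B = P · J · P⁻¹ where J is a Jordan canonical form, so e^{tB} = P · e^{tJ} · P⁻¹, and e^{tJ} can be computed block-by-block.

B has Jordan form
J =
  [4, 1, 0]
  [0, 4, 0]
  [0, 0, 4]
(up to reordering of blocks).

Per-block formulas:
  For a 1×1 block at λ = 4: exp(t · [4]) = [e^(4t)].
  For a 2×2 Jordan block J_2(4): exp(t · J_2(4)) = e^(4t)·(I + t·N), where N is the 2×2 nilpotent shift.

After assembling e^{tJ} and conjugating by P, we get:

e^{tB} =
  [-3*t*exp(4*t) + exp(4*t), 0, -3*t*exp(4*t)]
  [2*t*exp(4*t), exp(4*t), 2*t*exp(4*t)]
  [3*t*exp(4*t), 0, 3*t*exp(4*t) + exp(4*t)]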